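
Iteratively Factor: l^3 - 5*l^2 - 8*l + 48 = (l - 4)*(l^2 - l - 12) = (l - 4)*(l + 3)*(l - 4)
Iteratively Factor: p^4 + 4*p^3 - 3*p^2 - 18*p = (p + 3)*(p^3 + p^2 - 6*p) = (p - 2)*(p + 3)*(p^2 + 3*p) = p*(p - 2)*(p + 3)*(p + 3)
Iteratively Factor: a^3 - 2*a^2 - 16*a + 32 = (a - 2)*(a^2 - 16) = (a - 4)*(a - 2)*(a + 4)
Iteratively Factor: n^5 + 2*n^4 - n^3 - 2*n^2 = (n + 2)*(n^4 - n^2) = n*(n + 2)*(n^3 - n) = n*(n + 1)*(n + 2)*(n^2 - n) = n^2*(n + 1)*(n + 2)*(n - 1)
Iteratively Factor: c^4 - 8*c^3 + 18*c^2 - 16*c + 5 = (c - 1)*(c^3 - 7*c^2 + 11*c - 5) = (c - 1)^2*(c^2 - 6*c + 5) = (c - 5)*(c - 1)^2*(c - 1)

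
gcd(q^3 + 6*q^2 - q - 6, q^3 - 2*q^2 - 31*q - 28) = q + 1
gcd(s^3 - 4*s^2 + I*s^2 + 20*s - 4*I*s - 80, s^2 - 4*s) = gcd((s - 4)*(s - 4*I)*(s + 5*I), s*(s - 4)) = s - 4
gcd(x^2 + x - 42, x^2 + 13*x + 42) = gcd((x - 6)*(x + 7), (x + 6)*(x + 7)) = x + 7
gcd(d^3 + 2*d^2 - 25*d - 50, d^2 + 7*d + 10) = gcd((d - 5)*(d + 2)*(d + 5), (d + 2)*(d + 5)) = d^2 + 7*d + 10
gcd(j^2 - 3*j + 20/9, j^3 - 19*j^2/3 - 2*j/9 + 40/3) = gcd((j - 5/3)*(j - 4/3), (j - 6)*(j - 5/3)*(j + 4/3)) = j - 5/3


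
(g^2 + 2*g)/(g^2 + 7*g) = (g + 2)/(g + 7)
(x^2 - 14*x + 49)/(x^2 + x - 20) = (x^2 - 14*x + 49)/(x^2 + x - 20)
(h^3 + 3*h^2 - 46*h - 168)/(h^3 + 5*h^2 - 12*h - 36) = (h^2 - 3*h - 28)/(h^2 - h - 6)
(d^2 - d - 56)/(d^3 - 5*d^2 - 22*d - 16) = (d + 7)/(d^2 + 3*d + 2)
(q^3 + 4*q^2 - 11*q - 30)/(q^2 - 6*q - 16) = (q^2 + 2*q - 15)/(q - 8)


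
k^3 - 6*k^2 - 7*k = k*(k - 7)*(k + 1)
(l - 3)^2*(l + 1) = l^3 - 5*l^2 + 3*l + 9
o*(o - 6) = o^2 - 6*o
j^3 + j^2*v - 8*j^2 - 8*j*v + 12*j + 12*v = (j - 6)*(j - 2)*(j + v)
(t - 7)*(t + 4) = t^2 - 3*t - 28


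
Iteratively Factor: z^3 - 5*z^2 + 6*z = (z - 2)*(z^2 - 3*z) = (z - 3)*(z - 2)*(z)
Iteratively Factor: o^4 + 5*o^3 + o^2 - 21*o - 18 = (o + 3)*(o^3 + 2*o^2 - 5*o - 6) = (o + 1)*(o + 3)*(o^2 + o - 6) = (o + 1)*(o + 3)^2*(o - 2)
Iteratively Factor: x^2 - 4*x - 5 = (x - 5)*(x + 1)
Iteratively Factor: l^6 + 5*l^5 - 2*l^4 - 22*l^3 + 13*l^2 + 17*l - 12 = (l - 1)*(l^5 + 6*l^4 + 4*l^3 - 18*l^2 - 5*l + 12) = (l - 1)^2*(l^4 + 7*l^3 + 11*l^2 - 7*l - 12) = (l - 1)^2*(l + 4)*(l^3 + 3*l^2 - l - 3) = (l - 1)^2*(l + 1)*(l + 4)*(l^2 + 2*l - 3) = (l - 1)^2*(l + 1)*(l + 3)*(l + 4)*(l - 1)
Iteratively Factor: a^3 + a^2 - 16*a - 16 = (a - 4)*(a^2 + 5*a + 4) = (a - 4)*(a + 1)*(a + 4)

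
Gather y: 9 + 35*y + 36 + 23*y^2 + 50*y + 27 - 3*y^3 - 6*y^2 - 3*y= -3*y^3 + 17*y^2 + 82*y + 72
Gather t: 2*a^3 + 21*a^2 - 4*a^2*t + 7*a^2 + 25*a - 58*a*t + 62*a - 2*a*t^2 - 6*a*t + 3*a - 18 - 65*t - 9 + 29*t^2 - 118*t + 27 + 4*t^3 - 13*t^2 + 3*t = 2*a^3 + 28*a^2 + 90*a + 4*t^3 + t^2*(16 - 2*a) + t*(-4*a^2 - 64*a - 180)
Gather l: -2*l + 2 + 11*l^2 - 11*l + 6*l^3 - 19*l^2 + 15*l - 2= 6*l^3 - 8*l^2 + 2*l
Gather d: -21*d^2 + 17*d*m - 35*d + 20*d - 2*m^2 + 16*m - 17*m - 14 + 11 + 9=-21*d^2 + d*(17*m - 15) - 2*m^2 - m + 6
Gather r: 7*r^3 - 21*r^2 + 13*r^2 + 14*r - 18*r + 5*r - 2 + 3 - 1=7*r^3 - 8*r^2 + r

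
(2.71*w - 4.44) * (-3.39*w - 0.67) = -9.1869*w^2 + 13.2359*w + 2.9748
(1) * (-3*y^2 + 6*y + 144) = -3*y^2 + 6*y + 144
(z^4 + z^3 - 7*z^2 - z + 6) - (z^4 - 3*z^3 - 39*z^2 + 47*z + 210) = 4*z^3 + 32*z^2 - 48*z - 204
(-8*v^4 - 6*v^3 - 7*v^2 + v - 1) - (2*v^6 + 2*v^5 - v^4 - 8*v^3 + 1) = -2*v^6 - 2*v^5 - 7*v^4 + 2*v^3 - 7*v^2 + v - 2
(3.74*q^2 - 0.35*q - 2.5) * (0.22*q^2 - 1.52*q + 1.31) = 0.8228*q^4 - 5.7618*q^3 + 4.8814*q^2 + 3.3415*q - 3.275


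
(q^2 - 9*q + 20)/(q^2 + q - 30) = (q - 4)/(q + 6)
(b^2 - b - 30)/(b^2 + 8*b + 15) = (b - 6)/(b + 3)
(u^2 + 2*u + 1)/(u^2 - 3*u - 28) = (u^2 + 2*u + 1)/(u^2 - 3*u - 28)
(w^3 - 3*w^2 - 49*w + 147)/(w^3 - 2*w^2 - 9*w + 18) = (w^2 - 49)/(w^2 + w - 6)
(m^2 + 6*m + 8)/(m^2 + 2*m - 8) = (m + 2)/(m - 2)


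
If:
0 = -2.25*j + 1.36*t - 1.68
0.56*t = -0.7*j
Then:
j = -0.43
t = 0.53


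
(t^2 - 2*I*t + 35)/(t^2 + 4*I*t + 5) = (t - 7*I)/(t - I)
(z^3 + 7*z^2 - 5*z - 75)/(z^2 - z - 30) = (z^2 + 2*z - 15)/(z - 6)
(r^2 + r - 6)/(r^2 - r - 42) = (-r^2 - r + 6)/(-r^2 + r + 42)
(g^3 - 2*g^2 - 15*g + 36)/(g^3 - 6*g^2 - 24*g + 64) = (g^2 - 6*g + 9)/(g^2 - 10*g + 16)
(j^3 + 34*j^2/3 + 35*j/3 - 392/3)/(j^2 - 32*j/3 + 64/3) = (j^2 + 14*j + 49)/(j - 8)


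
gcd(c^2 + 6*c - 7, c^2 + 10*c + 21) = c + 7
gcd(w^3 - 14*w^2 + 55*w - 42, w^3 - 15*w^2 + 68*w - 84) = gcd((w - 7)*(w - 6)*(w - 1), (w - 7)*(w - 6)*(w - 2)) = w^2 - 13*w + 42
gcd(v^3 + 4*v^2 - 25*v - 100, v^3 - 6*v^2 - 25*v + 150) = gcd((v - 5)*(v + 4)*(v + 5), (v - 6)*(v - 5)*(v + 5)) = v^2 - 25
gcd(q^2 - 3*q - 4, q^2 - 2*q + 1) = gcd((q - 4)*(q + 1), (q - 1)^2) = 1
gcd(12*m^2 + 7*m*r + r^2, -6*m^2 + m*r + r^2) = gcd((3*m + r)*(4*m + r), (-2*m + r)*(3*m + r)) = 3*m + r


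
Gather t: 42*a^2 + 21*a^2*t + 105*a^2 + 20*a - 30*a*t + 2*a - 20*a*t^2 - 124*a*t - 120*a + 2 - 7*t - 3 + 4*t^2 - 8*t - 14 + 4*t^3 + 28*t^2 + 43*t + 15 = 147*a^2 - 98*a + 4*t^3 + t^2*(32 - 20*a) + t*(21*a^2 - 154*a + 28)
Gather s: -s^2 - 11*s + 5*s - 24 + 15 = -s^2 - 6*s - 9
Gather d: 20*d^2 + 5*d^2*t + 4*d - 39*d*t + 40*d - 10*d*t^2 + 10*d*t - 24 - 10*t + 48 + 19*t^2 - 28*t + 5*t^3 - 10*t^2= d^2*(5*t + 20) + d*(-10*t^2 - 29*t + 44) + 5*t^3 + 9*t^2 - 38*t + 24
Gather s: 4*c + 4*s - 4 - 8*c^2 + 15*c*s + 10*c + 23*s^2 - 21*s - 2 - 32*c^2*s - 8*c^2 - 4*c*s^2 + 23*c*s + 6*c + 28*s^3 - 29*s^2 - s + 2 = -16*c^2 + 20*c + 28*s^3 + s^2*(-4*c - 6) + s*(-32*c^2 + 38*c - 18) - 4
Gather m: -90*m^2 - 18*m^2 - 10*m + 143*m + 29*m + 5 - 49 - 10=-108*m^2 + 162*m - 54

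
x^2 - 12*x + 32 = (x - 8)*(x - 4)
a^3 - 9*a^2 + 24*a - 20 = (a - 5)*(a - 2)^2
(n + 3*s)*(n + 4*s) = n^2 + 7*n*s + 12*s^2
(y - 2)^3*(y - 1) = y^4 - 7*y^3 + 18*y^2 - 20*y + 8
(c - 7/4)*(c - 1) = c^2 - 11*c/4 + 7/4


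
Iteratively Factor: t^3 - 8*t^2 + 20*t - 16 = (t - 4)*(t^2 - 4*t + 4) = (t - 4)*(t - 2)*(t - 2)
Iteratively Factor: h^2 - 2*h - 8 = (h - 4)*(h + 2)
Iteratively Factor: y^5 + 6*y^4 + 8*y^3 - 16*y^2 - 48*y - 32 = (y - 2)*(y^4 + 8*y^3 + 24*y^2 + 32*y + 16) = (y - 2)*(y + 2)*(y^3 + 6*y^2 + 12*y + 8) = (y - 2)*(y + 2)^2*(y^2 + 4*y + 4) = (y - 2)*(y + 2)^3*(y + 2)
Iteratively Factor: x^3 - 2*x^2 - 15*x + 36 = (x - 3)*(x^2 + x - 12) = (x - 3)^2*(x + 4)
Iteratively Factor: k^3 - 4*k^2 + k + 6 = (k + 1)*(k^2 - 5*k + 6) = (k - 2)*(k + 1)*(k - 3)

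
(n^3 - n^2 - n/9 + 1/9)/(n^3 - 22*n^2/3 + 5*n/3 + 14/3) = (9*n^2 - 1)/(3*(3*n^2 - 19*n - 14))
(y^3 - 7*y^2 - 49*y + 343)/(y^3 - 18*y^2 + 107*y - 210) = (y^2 - 49)/(y^2 - 11*y + 30)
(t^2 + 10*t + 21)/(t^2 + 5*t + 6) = (t + 7)/(t + 2)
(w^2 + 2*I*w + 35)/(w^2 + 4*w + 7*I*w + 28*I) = (w - 5*I)/(w + 4)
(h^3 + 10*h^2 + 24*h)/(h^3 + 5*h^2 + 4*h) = (h + 6)/(h + 1)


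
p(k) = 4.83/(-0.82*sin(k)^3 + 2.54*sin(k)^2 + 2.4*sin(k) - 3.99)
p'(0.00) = -0.73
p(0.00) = -1.21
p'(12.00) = 0.22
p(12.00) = -1.09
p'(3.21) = 0.57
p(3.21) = -1.17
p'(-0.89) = 0.60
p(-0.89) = -1.23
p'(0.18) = -1.27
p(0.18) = -1.39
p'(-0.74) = 0.43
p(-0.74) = -1.15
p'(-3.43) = 1.73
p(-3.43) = -1.55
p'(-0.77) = 0.47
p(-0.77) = -1.16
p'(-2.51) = -0.30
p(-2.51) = -1.11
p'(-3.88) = 7.74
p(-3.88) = -3.28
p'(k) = 4.83*(2.46*sin(k)^2*cos(k) - 5.08*sin(k)*cos(k) - 2.4*cos(k))/(-0.82*sin(k)^3 + 2.54*sin(k)^2 + 2.4*sin(k) - 3.99)^2 = (11.8818*sin(k)^2 - 24.5364*sin(k) - 11.592)*cos(k)/(0.82*sin(k)^3 - 2.54*sin(k)^2 - 2.4*sin(k) + 3.99)^2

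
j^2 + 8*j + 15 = (j + 3)*(j + 5)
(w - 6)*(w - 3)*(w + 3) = w^3 - 6*w^2 - 9*w + 54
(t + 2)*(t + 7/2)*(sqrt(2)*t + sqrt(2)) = sqrt(2)*t^3 + 13*sqrt(2)*t^2/2 + 25*sqrt(2)*t/2 + 7*sqrt(2)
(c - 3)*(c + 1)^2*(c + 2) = c^4 + c^3 - 7*c^2 - 13*c - 6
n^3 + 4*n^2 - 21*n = n*(n - 3)*(n + 7)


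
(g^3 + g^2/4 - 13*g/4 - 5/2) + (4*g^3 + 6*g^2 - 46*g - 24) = 5*g^3 + 25*g^2/4 - 197*g/4 - 53/2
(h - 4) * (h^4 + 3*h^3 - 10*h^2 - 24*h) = h^5 - h^4 - 22*h^3 + 16*h^2 + 96*h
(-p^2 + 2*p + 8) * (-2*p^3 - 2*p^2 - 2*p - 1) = 2*p^5 - 2*p^4 - 18*p^3 - 19*p^2 - 18*p - 8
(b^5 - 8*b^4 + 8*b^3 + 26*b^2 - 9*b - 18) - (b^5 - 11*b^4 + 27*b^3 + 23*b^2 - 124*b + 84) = 3*b^4 - 19*b^3 + 3*b^2 + 115*b - 102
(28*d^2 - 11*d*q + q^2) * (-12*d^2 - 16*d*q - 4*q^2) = -336*d^4 - 316*d^3*q + 52*d^2*q^2 + 28*d*q^3 - 4*q^4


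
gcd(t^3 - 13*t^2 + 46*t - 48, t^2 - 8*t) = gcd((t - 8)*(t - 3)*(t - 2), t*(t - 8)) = t - 8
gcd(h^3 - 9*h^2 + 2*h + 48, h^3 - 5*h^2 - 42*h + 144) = h^2 - 11*h + 24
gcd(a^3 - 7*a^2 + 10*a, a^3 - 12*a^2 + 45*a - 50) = a^2 - 7*a + 10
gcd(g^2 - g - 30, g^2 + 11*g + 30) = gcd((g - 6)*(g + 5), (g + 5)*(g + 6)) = g + 5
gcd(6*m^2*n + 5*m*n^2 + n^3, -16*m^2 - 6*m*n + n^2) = 2*m + n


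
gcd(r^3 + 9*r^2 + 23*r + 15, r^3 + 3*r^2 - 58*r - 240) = r + 5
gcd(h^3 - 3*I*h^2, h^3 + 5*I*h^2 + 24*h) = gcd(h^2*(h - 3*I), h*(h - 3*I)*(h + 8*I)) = h^2 - 3*I*h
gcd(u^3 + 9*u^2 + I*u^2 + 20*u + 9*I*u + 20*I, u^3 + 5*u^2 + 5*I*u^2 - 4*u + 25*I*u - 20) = u^2 + u*(5 + I) + 5*I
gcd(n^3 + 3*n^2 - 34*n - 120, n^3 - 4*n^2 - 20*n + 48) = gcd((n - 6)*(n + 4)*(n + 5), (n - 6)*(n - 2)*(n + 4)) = n^2 - 2*n - 24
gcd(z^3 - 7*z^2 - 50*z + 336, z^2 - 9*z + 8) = z - 8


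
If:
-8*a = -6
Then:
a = 3/4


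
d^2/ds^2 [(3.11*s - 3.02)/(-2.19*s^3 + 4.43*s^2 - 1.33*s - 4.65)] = (-89.495226*s^5 + 354.844386*s^4 - 572.736028*s^3 + 788.429532*s^2 - 675.672918*s + 173.572726)/(10.503459*s^9 - 63.740169*s^8 + 148.072032*s^7 - 97.452278*s^6 - 180.752406*s^5 + 331.523004*s^4 - 19.971548*s^3 - 262.68687*s^2 + 86.273775*s + 100.544625)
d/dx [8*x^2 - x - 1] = 16*x - 1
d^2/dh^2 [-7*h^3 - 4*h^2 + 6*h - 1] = -42*h - 8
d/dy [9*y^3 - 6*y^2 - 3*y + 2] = 27*y^2 - 12*y - 3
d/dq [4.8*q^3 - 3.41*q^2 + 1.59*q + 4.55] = 14.4*q^2 - 6.82*q + 1.59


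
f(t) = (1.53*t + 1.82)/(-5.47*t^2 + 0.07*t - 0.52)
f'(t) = (1.53*t + 1.82)*(10.94*t - 0.07)/(-5.47*t^2 + 0.07*t - 0.52)^2 + 1.53/(-5.47*t^2 + 0.07*t - 0.52)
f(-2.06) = 0.06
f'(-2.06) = -0.01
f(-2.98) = 0.06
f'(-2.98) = 0.01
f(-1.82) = 0.05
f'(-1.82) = -0.03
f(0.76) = -0.82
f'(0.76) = 1.45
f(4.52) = -0.08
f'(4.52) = 0.02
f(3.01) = -0.13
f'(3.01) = 0.05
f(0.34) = -2.07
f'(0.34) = 5.35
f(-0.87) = -0.10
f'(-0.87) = -0.53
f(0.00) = -3.50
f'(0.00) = -3.41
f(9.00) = -0.04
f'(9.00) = 0.00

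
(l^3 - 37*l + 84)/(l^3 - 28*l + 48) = (l^3 - 37*l + 84)/(l^3 - 28*l + 48)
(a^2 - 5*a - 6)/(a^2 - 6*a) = (a + 1)/a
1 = 1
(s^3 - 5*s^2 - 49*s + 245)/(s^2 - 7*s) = s + 2 - 35/s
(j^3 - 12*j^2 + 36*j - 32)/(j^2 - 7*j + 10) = (j^2 - 10*j + 16)/(j - 5)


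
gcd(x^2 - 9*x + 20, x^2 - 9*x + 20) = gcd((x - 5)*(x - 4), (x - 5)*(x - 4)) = x^2 - 9*x + 20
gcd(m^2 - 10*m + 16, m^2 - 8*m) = m - 8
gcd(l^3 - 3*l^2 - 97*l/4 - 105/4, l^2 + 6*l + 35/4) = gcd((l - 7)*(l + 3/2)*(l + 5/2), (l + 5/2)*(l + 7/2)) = l + 5/2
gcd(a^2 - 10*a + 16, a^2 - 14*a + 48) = a - 8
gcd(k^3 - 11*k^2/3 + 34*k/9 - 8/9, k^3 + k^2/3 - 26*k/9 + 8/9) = k^2 - 5*k/3 + 4/9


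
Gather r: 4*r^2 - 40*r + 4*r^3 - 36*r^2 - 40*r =4*r^3 - 32*r^2 - 80*r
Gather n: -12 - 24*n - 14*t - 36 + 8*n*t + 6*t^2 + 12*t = n*(8*t - 24) + 6*t^2 - 2*t - 48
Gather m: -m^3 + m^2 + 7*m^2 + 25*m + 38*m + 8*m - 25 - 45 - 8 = -m^3 + 8*m^2 + 71*m - 78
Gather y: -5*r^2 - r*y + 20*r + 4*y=-5*r^2 + 20*r + y*(4 - r)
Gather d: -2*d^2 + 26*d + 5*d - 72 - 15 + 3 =-2*d^2 + 31*d - 84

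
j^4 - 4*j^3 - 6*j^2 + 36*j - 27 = (j - 3)^2*(j - 1)*(j + 3)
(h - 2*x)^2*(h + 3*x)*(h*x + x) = h^4*x - h^3*x^2 + h^3*x - 8*h^2*x^3 - h^2*x^2 + 12*h*x^4 - 8*h*x^3 + 12*x^4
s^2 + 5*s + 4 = (s + 1)*(s + 4)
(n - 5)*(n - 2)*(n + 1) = n^3 - 6*n^2 + 3*n + 10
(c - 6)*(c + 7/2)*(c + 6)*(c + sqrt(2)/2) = c^4 + sqrt(2)*c^3/2 + 7*c^3/2 - 36*c^2 + 7*sqrt(2)*c^2/4 - 126*c - 18*sqrt(2)*c - 63*sqrt(2)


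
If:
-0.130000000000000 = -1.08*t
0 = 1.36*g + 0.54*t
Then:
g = -0.05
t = 0.12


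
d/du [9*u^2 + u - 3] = 18*u + 1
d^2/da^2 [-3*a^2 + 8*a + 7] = -6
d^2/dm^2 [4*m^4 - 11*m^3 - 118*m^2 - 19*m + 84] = 48*m^2 - 66*m - 236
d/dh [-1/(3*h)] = 1/(3*h^2)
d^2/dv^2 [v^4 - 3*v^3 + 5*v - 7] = 6*v*(2*v - 3)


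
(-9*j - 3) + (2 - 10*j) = -19*j - 1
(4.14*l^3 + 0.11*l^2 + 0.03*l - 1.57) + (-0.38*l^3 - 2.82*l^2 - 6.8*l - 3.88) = 3.76*l^3 - 2.71*l^2 - 6.77*l - 5.45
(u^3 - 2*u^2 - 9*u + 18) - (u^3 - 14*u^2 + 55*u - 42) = 12*u^2 - 64*u + 60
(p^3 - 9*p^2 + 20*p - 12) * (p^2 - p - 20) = p^5 - 10*p^4 + 9*p^3 + 148*p^2 - 388*p + 240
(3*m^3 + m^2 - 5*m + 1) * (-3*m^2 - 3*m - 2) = -9*m^5 - 12*m^4 + 6*m^3 + 10*m^2 + 7*m - 2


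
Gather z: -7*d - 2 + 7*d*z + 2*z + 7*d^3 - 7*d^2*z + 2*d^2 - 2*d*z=7*d^3 + 2*d^2 - 7*d + z*(-7*d^2 + 5*d + 2) - 2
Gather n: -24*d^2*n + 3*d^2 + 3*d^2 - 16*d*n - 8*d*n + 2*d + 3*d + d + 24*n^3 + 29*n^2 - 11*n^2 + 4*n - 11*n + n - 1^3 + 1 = 6*d^2 + 6*d + 24*n^3 + 18*n^2 + n*(-24*d^2 - 24*d - 6)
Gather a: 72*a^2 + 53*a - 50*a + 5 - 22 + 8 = 72*a^2 + 3*a - 9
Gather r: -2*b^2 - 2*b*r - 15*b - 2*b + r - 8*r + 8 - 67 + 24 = -2*b^2 - 17*b + r*(-2*b - 7) - 35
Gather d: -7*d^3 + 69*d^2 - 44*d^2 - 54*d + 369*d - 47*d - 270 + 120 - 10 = -7*d^3 + 25*d^2 + 268*d - 160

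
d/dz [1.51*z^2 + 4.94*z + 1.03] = 3.02*z + 4.94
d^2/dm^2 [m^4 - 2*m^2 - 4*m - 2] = 12*m^2 - 4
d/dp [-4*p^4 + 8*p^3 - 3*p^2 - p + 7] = -16*p^3 + 24*p^2 - 6*p - 1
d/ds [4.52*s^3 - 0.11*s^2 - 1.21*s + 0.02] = 13.56*s^2 - 0.22*s - 1.21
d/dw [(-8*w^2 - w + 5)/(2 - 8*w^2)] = (-4*w^2 + 24*w - 1)/(2*(16*w^4 - 8*w^2 + 1))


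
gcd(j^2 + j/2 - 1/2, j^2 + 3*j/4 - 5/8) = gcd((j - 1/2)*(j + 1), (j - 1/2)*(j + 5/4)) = j - 1/2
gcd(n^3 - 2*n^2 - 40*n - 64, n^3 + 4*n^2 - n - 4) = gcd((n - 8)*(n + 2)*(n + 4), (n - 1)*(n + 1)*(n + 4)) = n + 4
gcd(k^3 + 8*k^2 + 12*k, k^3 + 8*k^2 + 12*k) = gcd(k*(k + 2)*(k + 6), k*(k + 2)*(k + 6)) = k^3 + 8*k^2 + 12*k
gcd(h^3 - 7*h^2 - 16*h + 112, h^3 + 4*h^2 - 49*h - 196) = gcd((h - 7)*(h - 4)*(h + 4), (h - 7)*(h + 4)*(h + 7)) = h^2 - 3*h - 28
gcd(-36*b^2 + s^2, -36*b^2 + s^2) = -36*b^2 + s^2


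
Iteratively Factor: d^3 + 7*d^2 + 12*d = (d + 3)*(d^2 + 4*d) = (d + 3)*(d + 4)*(d)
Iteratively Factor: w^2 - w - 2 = (w - 2)*(w + 1)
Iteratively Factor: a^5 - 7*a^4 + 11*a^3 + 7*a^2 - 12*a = (a - 4)*(a^4 - 3*a^3 - a^2 + 3*a) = (a - 4)*(a + 1)*(a^3 - 4*a^2 + 3*a) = a*(a - 4)*(a + 1)*(a^2 - 4*a + 3) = a*(a - 4)*(a - 3)*(a + 1)*(a - 1)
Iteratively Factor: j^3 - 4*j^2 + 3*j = (j - 3)*(j^2 - j) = j*(j - 3)*(j - 1)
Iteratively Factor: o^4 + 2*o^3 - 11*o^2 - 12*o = (o - 3)*(o^3 + 5*o^2 + 4*o) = (o - 3)*(o + 4)*(o^2 + o) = (o - 3)*(o + 1)*(o + 4)*(o)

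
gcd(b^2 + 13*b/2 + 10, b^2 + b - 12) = b + 4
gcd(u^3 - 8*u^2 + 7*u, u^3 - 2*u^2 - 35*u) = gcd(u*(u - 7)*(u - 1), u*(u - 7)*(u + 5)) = u^2 - 7*u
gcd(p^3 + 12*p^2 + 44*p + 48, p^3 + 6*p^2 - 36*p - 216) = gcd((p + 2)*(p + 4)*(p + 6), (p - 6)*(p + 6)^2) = p + 6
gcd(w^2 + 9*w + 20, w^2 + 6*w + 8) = w + 4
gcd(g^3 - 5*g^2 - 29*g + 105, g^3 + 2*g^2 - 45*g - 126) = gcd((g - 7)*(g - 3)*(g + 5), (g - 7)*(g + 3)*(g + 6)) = g - 7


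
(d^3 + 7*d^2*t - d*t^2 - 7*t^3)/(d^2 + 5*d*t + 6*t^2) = (d^3 + 7*d^2*t - d*t^2 - 7*t^3)/(d^2 + 5*d*t + 6*t^2)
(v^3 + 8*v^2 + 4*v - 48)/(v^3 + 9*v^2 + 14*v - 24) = (v - 2)/(v - 1)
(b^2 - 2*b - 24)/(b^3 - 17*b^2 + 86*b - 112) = (b^2 - 2*b - 24)/(b^3 - 17*b^2 + 86*b - 112)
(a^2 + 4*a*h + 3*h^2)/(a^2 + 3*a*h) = (a + h)/a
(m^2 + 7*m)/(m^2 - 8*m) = (m + 7)/(m - 8)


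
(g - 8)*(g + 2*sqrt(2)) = g^2 - 8*g + 2*sqrt(2)*g - 16*sqrt(2)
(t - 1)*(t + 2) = t^2 + t - 2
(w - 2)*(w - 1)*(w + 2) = w^3 - w^2 - 4*w + 4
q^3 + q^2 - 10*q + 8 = (q - 2)*(q - 1)*(q + 4)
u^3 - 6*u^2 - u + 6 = (u - 6)*(u - 1)*(u + 1)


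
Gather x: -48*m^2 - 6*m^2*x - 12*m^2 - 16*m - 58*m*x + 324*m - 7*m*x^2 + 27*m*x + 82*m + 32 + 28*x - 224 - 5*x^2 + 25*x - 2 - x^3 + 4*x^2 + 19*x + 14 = -60*m^2 + 390*m - x^3 + x^2*(-7*m - 1) + x*(-6*m^2 - 31*m + 72) - 180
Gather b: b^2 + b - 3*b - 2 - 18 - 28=b^2 - 2*b - 48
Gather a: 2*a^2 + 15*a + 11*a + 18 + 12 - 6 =2*a^2 + 26*a + 24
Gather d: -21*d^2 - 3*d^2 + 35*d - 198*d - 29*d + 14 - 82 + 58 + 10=-24*d^2 - 192*d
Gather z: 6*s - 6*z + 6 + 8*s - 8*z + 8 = 14*s - 14*z + 14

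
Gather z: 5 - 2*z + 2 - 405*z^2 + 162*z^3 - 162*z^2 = 162*z^3 - 567*z^2 - 2*z + 7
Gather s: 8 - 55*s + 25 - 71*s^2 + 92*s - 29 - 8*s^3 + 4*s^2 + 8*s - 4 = -8*s^3 - 67*s^2 + 45*s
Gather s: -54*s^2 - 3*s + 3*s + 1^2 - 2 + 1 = -54*s^2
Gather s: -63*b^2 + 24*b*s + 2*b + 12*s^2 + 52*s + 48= -63*b^2 + 2*b + 12*s^2 + s*(24*b + 52) + 48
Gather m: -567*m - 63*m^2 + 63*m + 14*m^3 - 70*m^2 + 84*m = 14*m^3 - 133*m^2 - 420*m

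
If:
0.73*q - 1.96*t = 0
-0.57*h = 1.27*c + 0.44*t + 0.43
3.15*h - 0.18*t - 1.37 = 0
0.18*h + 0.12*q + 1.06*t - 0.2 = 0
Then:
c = -0.57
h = 0.44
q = 0.23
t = 0.09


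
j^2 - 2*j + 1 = (j - 1)^2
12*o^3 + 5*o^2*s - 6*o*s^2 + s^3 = (-4*o + s)*(-3*o + s)*(o + s)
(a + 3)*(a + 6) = a^2 + 9*a + 18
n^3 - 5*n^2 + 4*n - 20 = (n - 5)*(n - 2*I)*(n + 2*I)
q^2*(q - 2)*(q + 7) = q^4 + 5*q^3 - 14*q^2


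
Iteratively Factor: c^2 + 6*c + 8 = (c + 2)*(c + 4)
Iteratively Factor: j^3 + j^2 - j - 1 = (j + 1)*(j^2 - 1) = (j - 1)*(j + 1)*(j + 1)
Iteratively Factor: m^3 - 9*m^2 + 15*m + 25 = (m + 1)*(m^2 - 10*m + 25) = (m - 5)*(m + 1)*(m - 5)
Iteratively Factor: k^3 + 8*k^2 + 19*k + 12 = (k + 3)*(k^2 + 5*k + 4) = (k + 3)*(k + 4)*(k + 1)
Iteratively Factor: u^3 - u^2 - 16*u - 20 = (u + 2)*(u^2 - 3*u - 10) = (u + 2)^2*(u - 5)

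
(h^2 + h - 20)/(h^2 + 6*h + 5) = (h - 4)/(h + 1)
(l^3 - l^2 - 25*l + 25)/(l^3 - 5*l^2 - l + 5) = (l + 5)/(l + 1)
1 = 1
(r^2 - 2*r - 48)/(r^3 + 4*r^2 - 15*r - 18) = (r - 8)/(r^2 - 2*r - 3)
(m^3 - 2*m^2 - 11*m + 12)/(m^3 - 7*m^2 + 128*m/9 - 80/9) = 9*(m^2 + 2*m - 3)/(9*m^2 - 27*m + 20)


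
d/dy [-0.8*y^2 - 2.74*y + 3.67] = -1.6*y - 2.74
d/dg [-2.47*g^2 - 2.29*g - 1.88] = -4.94*g - 2.29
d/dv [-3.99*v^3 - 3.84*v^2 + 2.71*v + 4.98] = -11.97*v^2 - 7.68*v + 2.71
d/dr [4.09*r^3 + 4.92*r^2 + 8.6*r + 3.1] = 12.27*r^2 + 9.84*r + 8.6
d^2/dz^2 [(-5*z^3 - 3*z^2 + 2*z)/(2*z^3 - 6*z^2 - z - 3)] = 2*(-72*z^6 - 6*z^5 - 270*z^4 + 53*z^3 + 189*z^2 - 243*z - 33)/(8*z^9 - 72*z^8 + 204*z^7 - 180*z^6 + 114*z^5 - 306*z^4 - 55*z^3 - 171*z^2 - 27*z - 27)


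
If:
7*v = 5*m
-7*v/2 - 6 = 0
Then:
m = -12/5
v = -12/7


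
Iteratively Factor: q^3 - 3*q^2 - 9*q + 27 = (q - 3)*(q^2 - 9) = (q - 3)^2*(q + 3)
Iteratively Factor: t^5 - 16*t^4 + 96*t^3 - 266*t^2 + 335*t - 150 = (t - 5)*(t^4 - 11*t^3 + 41*t^2 - 61*t + 30) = (t - 5)*(t - 3)*(t^3 - 8*t^2 + 17*t - 10) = (t - 5)*(t - 3)*(t - 1)*(t^2 - 7*t + 10) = (t - 5)*(t - 3)*(t - 2)*(t - 1)*(t - 5)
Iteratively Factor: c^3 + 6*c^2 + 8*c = (c)*(c^2 + 6*c + 8) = c*(c + 4)*(c + 2)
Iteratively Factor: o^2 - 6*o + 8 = (o - 4)*(o - 2)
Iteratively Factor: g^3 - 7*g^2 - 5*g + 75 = (g + 3)*(g^2 - 10*g + 25) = (g - 5)*(g + 3)*(g - 5)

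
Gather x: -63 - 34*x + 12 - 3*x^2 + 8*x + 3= -3*x^2 - 26*x - 48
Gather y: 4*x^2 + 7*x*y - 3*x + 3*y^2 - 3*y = 4*x^2 - 3*x + 3*y^2 + y*(7*x - 3)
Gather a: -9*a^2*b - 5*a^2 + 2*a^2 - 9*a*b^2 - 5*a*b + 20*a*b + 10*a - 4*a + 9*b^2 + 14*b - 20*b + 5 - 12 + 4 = a^2*(-9*b - 3) + a*(-9*b^2 + 15*b + 6) + 9*b^2 - 6*b - 3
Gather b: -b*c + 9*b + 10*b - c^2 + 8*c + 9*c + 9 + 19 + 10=b*(19 - c) - c^2 + 17*c + 38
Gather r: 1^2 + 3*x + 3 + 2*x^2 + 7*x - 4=2*x^2 + 10*x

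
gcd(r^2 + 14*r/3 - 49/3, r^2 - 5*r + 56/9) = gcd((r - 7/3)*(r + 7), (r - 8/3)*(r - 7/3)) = r - 7/3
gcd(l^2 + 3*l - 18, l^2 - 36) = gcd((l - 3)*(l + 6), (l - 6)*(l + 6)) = l + 6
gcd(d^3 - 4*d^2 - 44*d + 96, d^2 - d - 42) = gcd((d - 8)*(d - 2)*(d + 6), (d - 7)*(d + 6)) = d + 6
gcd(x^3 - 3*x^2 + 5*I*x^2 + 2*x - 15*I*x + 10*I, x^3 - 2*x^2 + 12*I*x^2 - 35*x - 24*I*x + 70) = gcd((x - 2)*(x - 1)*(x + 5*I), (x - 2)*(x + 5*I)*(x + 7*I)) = x^2 + x*(-2 + 5*I) - 10*I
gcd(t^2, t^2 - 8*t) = t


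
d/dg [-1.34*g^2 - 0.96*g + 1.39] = -2.68*g - 0.96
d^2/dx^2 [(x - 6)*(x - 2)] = 2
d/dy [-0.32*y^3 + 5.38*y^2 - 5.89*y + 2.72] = -0.96*y^2 + 10.76*y - 5.89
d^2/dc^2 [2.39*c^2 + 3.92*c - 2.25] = 4.78000000000000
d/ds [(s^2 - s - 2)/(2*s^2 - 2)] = 1/(2*(s^2 - 2*s + 1))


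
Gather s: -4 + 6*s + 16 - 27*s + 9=21 - 21*s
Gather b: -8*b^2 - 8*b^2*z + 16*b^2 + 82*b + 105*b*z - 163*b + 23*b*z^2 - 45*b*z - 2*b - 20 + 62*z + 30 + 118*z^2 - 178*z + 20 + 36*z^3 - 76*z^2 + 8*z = b^2*(8 - 8*z) + b*(23*z^2 + 60*z - 83) + 36*z^3 + 42*z^2 - 108*z + 30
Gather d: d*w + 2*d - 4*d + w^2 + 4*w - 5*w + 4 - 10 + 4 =d*(w - 2) + w^2 - w - 2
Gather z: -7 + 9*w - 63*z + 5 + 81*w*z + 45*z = 9*w + z*(81*w - 18) - 2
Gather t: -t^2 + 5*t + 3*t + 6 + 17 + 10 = -t^2 + 8*t + 33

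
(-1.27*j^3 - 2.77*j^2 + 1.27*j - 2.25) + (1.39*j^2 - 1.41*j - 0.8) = -1.27*j^3 - 1.38*j^2 - 0.14*j - 3.05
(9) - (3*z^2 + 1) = 8 - 3*z^2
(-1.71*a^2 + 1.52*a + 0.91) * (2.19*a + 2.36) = -3.7449*a^3 - 0.7068*a^2 + 5.5801*a + 2.1476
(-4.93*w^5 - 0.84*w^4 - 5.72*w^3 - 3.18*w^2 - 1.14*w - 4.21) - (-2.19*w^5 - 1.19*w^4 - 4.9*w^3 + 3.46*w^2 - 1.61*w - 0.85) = -2.74*w^5 + 0.35*w^4 - 0.819999999999999*w^3 - 6.64*w^2 + 0.47*w - 3.36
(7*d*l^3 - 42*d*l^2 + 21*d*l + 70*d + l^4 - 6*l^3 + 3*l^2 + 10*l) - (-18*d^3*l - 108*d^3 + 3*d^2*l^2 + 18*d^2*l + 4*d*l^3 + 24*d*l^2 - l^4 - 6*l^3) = 18*d^3*l + 108*d^3 - 3*d^2*l^2 - 18*d^2*l + 3*d*l^3 - 66*d*l^2 + 21*d*l + 70*d + 2*l^4 + 3*l^2 + 10*l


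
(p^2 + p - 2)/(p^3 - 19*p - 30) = (p - 1)/(p^2 - 2*p - 15)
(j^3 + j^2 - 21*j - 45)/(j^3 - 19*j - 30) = (j + 3)/(j + 2)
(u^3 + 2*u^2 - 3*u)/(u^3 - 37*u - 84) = u*(u - 1)/(u^2 - 3*u - 28)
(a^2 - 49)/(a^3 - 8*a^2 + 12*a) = (a^2 - 49)/(a*(a^2 - 8*a + 12))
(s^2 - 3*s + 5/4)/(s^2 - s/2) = (s - 5/2)/s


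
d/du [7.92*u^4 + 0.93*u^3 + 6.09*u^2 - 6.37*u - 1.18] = 31.68*u^3 + 2.79*u^2 + 12.18*u - 6.37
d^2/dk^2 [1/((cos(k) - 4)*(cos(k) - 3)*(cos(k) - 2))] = (-400*(1 - cos(k)^2)^2 + 12*sin(k)^6 + 3*cos(k)^6 + 99*cos(k)^5 + 342*cos(k)^3 + 66*cos(k)^2 - 1884*cos(k) + 1308)/((cos(k) - 4)^3*(cos(k) - 3)^3*(cos(k) - 2)^3)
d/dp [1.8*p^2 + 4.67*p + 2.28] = 3.6*p + 4.67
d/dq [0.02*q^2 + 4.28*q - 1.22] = 0.04*q + 4.28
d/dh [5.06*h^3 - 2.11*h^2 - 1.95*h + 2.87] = 15.18*h^2 - 4.22*h - 1.95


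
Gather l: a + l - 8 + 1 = a + l - 7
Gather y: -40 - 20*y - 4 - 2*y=-22*y - 44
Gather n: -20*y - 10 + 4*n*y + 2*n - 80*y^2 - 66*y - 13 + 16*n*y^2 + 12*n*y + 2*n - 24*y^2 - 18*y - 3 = n*(16*y^2 + 16*y + 4) - 104*y^2 - 104*y - 26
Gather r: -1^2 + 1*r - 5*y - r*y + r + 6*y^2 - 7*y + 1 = r*(2 - y) + 6*y^2 - 12*y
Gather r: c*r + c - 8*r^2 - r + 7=c - 8*r^2 + r*(c - 1) + 7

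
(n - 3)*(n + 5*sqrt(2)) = n^2 - 3*n + 5*sqrt(2)*n - 15*sqrt(2)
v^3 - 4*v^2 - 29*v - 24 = (v - 8)*(v + 1)*(v + 3)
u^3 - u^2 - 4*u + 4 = (u - 2)*(u - 1)*(u + 2)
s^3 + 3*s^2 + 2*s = s*(s + 1)*(s + 2)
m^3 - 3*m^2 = m^2*(m - 3)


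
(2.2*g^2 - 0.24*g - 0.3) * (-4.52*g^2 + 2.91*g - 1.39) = -9.944*g^4 + 7.4868*g^3 - 2.4004*g^2 - 0.5394*g + 0.417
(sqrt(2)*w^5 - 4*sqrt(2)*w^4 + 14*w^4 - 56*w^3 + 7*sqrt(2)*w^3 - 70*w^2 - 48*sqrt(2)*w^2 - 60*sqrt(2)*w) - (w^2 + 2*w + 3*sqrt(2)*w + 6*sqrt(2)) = sqrt(2)*w^5 - 4*sqrt(2)*w^4 + 14*w^4 - 56*w^3 + 7*sqrt(2)*w^3 - 71*w^2 - 48*sqrt(2)*w^2 - 63*sqrt(2)*w - 2*w - 6*sqrt(2)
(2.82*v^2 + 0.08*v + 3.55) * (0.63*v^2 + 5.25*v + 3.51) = 1.7766*v^4 + 14.8554*v^3 + 12.5547*v^2 + 18.9183*v + 12.4605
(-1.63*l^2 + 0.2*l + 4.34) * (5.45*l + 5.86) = -8.8835*l^3 - 8.4618*l^2 + 24.825*l + 25.4324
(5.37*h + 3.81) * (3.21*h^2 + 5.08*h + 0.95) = 17.2377*h^3 + 39.5097*h^2 + 24.4563*h + 3.6195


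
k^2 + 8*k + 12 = (k + 2)*(k + 6)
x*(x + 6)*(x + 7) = x^3 + 13*x^2 + 42*x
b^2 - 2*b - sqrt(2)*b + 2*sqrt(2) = (b - 2)*(b - sqrt(2))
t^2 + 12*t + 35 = (t + 5)*(t + 7)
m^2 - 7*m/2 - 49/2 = (m - 7)*(m + 7/2)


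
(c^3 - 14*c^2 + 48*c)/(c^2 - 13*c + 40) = c*(c - 6)/(c - 5)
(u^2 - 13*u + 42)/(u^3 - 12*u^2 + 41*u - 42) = (u - 6)/(u^2 - 5*u + 6)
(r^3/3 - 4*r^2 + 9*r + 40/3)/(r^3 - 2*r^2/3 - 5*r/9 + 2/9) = 3*(r^3 - 12*r^2 + 27*r + 40)/(9*r^3 - 6*r^2 - 5*r + 2)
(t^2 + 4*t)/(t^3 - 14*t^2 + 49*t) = (t + 4)/(t^2 - 14*t + 49)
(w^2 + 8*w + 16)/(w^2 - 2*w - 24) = (w + 4)/(w - 6)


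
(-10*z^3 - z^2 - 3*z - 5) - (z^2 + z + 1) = -10*z^3 - 2*z^2 - 4*z - 6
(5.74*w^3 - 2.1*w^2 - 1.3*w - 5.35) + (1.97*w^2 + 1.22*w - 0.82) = 5.74*w^3 - 0.13*w^2 - 0.0800000000000001*w - 6.17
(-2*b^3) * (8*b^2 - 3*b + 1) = -16*b^5 + 6*b^4 - 2*b^3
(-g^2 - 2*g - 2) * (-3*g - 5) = 3*g^3 + 11*g^2 + 16*g + 10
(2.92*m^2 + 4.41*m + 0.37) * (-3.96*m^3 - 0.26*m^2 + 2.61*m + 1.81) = -11.5632*m^5 - 18.2228*m^4 + 5.0094*m^3 + 16.6991*m^2 + 8.9478*m + 0.6697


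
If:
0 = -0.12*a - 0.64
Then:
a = -5.33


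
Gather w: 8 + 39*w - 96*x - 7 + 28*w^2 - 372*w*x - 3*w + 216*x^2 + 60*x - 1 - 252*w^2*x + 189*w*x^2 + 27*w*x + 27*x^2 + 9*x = w^2*(28 - 252*x) + w*(189*x^2 - 345*x + 36) + 243*x^2 - 27*x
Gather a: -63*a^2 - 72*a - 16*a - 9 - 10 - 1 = -63*a^2 - 88*a - 20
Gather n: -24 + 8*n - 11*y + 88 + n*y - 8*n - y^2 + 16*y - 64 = n*y - y^2 + 5*y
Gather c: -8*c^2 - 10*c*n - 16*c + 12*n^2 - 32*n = -8*c^2 + c*(-10*n - 16) + 12*n^2 - 32*n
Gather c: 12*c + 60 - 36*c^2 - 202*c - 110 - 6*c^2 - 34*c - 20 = -42*c^2 - 224*c - 70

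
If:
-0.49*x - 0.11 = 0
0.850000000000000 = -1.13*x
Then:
No Solution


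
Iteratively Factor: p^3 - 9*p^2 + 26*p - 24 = (p - 2)*(p^2 - 7*p + 12) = (p - 3)*(p - 2)*(p - 4)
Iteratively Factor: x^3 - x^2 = (x)*(x^2 - x) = x*(x - 1)*(x)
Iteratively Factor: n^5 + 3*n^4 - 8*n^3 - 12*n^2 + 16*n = (n - 1)*(n^4 + 4*n^3 - 4*n^2 - 16*n) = n*(n - 1)*(n^3 + 4*n^2 - 4*n - 16) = n*(n - 2)*(n - 1)*(n^2 + 6*n + 8) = n*(n - 2)*(n - 1)*(n + 2)*(n + 4)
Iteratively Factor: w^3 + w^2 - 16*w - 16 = (w - 4)*(w^2 + 5*w + 4) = (w - 4)*(w + 1)*(w + 4)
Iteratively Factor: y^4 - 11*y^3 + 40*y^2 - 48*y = (y)*(y^3 - 11*y^2 + 40*y - 48) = y*(y - 4)*(y^2 - 7*y + 12) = y*(y - 4)*(y - 3)*(y - 4)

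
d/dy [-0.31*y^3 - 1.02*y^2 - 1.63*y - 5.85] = -0.93*y^2 - 2.04*y - 1.63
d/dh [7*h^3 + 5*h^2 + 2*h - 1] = 21*h^2 + 10*h + 2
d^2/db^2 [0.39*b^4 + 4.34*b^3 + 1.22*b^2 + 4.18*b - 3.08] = 4.68*b^2 + 26.04*b + 2.44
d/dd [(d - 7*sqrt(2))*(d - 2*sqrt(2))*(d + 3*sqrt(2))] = 3*d^2 - 12*sqrt(2)*d - 26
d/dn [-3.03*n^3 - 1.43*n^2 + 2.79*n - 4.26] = -9.09*n^2 - 2.86*n + 2.79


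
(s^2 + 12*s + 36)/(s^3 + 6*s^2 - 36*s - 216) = 1/(s - 6)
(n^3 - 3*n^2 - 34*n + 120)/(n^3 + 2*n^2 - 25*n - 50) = (n^2 + 2*n - 24)/(n^2 + 7*n + 10)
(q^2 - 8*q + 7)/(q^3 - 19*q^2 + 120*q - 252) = (q - 1)/(q^2 - 12*q + 36)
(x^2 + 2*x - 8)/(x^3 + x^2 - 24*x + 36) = (x + 4)/(x^2 + 3*x - 18)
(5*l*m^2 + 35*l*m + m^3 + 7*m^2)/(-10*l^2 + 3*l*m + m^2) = m*(-m - 7)/(2*l - m)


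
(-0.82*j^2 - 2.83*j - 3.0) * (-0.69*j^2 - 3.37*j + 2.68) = 0.5658*j^4 + 4.7161*j^3 + 9.4095*j^2 + 2.5256*j - 8.04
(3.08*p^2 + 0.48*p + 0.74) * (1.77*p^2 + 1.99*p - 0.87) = 5.4516*p^4 + 6.9788*p^3 - 0.4146*p^2 + 1.055*p - 0.6438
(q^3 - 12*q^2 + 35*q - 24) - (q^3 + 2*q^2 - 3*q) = -14*q^2 + 38*q - 24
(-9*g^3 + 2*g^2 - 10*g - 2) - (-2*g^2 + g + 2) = -9*g^3 + 4*g^2 - 11*g - 4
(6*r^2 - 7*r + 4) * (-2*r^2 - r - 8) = -12*r^4 + 8*r^3 - 49*r^2 + 52*r - 32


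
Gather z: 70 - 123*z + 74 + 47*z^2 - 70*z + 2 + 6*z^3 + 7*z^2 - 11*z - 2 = 6*z^3 + 54*z^2 - 204*z + 144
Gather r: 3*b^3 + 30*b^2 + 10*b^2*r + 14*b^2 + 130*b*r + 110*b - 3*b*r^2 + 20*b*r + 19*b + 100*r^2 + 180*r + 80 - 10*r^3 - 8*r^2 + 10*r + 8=3*b^3 + 44*b^2 + 129*b - 10*r^3 + r^2*(92 - 3*b) + r*(10*b^2 + 150*b + 190) + 88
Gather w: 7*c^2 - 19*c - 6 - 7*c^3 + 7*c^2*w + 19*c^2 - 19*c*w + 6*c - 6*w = -7*c^3 + 26*c^2 - 13*c + w*(7*c^2 - 19*c - 6) - 6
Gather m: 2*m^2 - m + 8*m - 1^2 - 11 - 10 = 2*m^2 + 7*m - 22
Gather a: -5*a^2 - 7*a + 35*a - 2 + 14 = -5*a^2 + 28*a + 12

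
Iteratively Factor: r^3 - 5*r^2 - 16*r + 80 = (r + 4)*(r^2 - 9*r + 20) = (r - 4)*(r + 4)*(r - 5)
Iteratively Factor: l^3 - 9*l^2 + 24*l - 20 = (l - 5)*(l^2 - 4*l + 4) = (l - 5)*(l - 2)*(l - 2)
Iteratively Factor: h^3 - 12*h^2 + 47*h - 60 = (h - 4)*(h^2 - 8*h + 15) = (h - 4)*(h - 3)*(h - 5)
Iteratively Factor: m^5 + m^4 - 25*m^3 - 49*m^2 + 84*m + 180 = (m + 2)*(m^4 - m^3 - 23*m^2 - 3*m + 90) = (m - 2)*(m + 2)*(m^3 + m^2 - 21*m - 45) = (m - 2)*(m + 2)*(m + 3)*(m^2 - 2*m - 15) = (m - 5)*(m - 2)*(m + 2)*(m + 3)*(m + 3)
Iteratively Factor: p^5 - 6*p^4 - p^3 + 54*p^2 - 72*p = (p + 3)*(p^4 - 9*p^3 + 26*p^2 - 24*p) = (p - 2)*(p + 3)*(p^3 - 7*p^2 + 12*p) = p*(p - 2)*(p + 3)*(p^2 - 7*p + 12) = p*(p - 4)*(p - 2)*(p + 3)*(p - 3)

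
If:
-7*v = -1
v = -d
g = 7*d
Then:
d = -1/7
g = -1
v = 1/7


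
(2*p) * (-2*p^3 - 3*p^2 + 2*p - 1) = -4*p^4 - 6*p^3 + 4*p^2 - 2*p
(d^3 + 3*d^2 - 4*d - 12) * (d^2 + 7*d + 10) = d^5 + 10*d^4 + 27*d^3 - 10*d^2 - 124*d - 120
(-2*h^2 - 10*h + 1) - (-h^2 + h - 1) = -h^2 - 11*h + 2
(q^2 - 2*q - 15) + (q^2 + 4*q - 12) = 2*q^2 + 2*q - 27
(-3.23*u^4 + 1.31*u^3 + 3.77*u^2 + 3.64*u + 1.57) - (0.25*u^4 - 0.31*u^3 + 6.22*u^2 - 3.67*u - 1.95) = -3.48*u^4 + 1.62*u^3 - 2.45*u^2 + 7.31*u + 3.52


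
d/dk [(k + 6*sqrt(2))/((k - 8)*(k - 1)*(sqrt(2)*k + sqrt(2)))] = (-sqrt(2)*k^3 - 18*k^2 + 4*sqrt(2)*k^2 + 96*k + 4*sqrt(2) + 6)/(k^6 - 16*k^5 + 62*k^4 + 32*k^3 - 127*k^2 - 16*k + 64)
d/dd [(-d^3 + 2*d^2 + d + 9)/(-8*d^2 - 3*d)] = (8*d^4 + 6*d^3 + 2*d^2 + 144*d + 27)/(d^2*(64*d^2 + 48*d + 9))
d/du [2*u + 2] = 2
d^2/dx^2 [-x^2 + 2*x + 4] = -2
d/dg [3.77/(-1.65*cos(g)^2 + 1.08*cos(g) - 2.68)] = (4.0716 - 12.441*cos(g))*sin(g)/(1.65*cos(g)^2 - 1.08*cos(g) + 2.68)^2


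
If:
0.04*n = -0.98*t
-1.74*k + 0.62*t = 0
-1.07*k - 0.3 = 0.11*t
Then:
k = -0.22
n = 14.96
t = -0.61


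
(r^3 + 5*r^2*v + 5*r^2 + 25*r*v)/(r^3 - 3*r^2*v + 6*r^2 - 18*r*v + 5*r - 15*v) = r*(r + 5*v)/(r^2 - 3*r*v + r - 3*v)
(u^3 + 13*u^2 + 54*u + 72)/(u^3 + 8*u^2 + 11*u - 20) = (u^2 + 9*u + 18)/(u^2 + 4*u - 5)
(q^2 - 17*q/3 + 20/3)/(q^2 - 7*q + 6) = (3*q^2 - 17*q + 20)/(3*(q^2 - 7*q + 6))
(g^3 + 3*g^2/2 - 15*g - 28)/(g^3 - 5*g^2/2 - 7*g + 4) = (2*g + 7)/(2*g - 1)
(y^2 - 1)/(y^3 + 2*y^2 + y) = (y - 1)/(y*(y + 1))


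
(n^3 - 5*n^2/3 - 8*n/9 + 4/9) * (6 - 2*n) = -2*n^4 + 28*n^3/3 - 74*n^2/9 - 56*n/9 + 8/3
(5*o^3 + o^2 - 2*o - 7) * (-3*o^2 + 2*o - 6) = -15*o^5 + 7*o^4 - 22*o^3 + 11*o^2 - 2*o + 42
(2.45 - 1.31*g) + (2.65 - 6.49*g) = 5.1 - 7.8*g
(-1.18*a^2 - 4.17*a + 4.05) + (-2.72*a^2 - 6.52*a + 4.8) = -3.9*a^2 - 10.69*a + 8.85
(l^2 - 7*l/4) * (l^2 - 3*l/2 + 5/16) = l^4 - 13*l^3/4 + 47*l^2/16 - 35*l/64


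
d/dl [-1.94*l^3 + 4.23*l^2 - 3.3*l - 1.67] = -5.82*l^2 + 8.46*l - 3.3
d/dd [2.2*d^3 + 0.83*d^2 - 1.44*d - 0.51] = 6.6*d^2 + 1.66*d - 1.44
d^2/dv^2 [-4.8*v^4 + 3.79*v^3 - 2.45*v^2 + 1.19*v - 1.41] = -57.6*v^2 + 22.74*v - 4.9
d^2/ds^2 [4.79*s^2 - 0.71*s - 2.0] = 9.58000000000000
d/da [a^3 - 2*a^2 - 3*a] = 3*a^2 - 4*a - 3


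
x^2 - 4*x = x*(x - 4)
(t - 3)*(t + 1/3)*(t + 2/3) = t^3 - 2*t^2 - 25*t/9 - 2/3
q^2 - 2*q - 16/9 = (q - 8/3)*(q + 2/3)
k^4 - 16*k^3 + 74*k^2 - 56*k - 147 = (k - 7)^2*(k - 3)*(k + 1)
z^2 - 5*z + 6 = (z - 3)*(z - 2)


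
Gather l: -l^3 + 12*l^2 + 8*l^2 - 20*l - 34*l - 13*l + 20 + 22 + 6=-l^3 + 20*l^2 - 67*l + 48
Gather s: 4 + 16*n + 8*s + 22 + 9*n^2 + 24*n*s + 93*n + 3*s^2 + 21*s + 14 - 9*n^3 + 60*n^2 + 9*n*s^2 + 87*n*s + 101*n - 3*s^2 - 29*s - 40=-9*n^3 + 69*n^2 + 9*n*s^2 + 111*n*s + 210*n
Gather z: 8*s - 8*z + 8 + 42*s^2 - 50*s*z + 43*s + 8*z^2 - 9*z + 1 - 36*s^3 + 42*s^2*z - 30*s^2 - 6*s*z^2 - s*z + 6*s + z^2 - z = -36*s^3 + 12*s^2 + 57*s + z^2*(9 - 6*s) + z*(42*s^2 - 51*s - 18) + 9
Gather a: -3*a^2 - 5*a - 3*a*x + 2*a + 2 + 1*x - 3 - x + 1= -3*a^2 + a*(-3*x - 3)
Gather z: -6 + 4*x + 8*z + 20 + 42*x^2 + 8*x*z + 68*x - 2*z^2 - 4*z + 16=42*x^2 + 72*x - 2*z^2 + z*(8*x + 4) + 30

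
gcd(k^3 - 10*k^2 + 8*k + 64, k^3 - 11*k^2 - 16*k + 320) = k - 8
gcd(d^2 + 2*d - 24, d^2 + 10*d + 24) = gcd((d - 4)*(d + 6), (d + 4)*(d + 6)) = d + 6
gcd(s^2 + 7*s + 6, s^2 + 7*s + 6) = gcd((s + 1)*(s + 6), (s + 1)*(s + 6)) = s^2 + 7*s + 6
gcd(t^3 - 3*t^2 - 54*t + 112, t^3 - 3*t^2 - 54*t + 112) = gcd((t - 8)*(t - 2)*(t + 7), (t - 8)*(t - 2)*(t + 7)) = t^3 - 3*t^2 - 54*t + 112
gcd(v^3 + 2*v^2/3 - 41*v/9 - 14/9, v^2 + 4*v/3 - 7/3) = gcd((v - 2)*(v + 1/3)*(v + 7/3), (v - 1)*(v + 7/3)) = v + 7/3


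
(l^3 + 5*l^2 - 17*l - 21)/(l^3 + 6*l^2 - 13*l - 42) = (l + 1)/(l + 2)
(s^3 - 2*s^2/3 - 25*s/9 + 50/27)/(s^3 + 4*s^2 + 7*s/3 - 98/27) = (9*s^2 - 25)/(9*s^2 + 42*s + 49)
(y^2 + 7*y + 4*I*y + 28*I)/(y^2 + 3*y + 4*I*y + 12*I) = (y + 7)/(y + 3)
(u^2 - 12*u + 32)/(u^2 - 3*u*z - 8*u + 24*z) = (4 - u)/(-u + 3*z)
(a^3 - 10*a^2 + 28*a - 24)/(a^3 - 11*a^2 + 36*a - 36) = (a - 2)/(a - 3)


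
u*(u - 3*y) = u^2 - 3*u*y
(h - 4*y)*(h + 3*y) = h^2 - h*y - 12*y^2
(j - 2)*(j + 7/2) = j^2 + 3*j/2 - 7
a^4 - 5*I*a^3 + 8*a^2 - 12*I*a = a*(a - 6*I)*(a - I)*(a + 2*I)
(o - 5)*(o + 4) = o^2 - o - 20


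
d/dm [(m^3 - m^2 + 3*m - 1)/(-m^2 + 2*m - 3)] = (-m^4 + 4*m^3 - 8*m^2 + 4*m - 7)/(m^4 - 4*m^3 + 10*m^2 - 12*m + 9)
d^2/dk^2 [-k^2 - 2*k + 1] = -2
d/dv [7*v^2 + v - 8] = 14*v + 1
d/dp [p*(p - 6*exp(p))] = -p*(6*exp(p) - 1) + p - 6*exp(p)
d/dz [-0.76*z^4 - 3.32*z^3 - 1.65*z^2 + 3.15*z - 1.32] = -3.04*z^3 - 9.96*z^2 - 3.3*z + 3.15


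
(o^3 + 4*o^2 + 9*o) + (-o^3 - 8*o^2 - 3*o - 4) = -4*o^2 + 6*o - 4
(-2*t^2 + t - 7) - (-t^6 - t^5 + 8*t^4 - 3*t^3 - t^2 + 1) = t^6 + t^5 - 8*t^4 + 3*t^3 - t^2 + t - 8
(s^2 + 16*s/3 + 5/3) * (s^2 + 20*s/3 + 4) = s^4 + 12*s^3 + 371*s^2/9 + 292*s/9 + 20/3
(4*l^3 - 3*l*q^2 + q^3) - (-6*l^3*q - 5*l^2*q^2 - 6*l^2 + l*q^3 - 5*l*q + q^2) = 6*l^3*q + 4*l^3 + 5*l^2*q^2 + 6*l^2 - l*q^3 - 3*l*q^2 + 5*l*q + q^3 - q^2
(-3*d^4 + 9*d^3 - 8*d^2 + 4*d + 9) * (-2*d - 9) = 6*d^5 + 9*d^4 - 65*d^3 + 64*d^2 - 54*d - 81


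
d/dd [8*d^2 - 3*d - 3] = 16*d - 3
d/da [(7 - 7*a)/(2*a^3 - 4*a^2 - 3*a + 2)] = 7*(4*a^3 - 10*a^2 + 8*a + 1)/(4*a^6 - 16*a^5 + 4*a^4 + 32*a^3 - 7*a^2 - 12*a + 4)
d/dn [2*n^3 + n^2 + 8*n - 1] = 6*n^2 + 2*n + 8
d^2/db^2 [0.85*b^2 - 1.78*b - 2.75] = 1.70000000000000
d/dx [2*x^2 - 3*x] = 4*x - 3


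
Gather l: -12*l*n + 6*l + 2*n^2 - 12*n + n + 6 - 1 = l*(6 - 12*n) + 2*n^2 - 11*n + 5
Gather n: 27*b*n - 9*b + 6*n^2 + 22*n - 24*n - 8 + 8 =-9*b + 6*n^2 + n*(27*b - 2)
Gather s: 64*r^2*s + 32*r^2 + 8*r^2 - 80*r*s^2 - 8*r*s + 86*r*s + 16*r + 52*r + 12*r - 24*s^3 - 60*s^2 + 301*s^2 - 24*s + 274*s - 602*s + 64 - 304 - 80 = 40*r^2 + 80*r - 24*s^3 + s^2*(241 - 80*r) + s*(64*r^2 + 78*r - 352) - 320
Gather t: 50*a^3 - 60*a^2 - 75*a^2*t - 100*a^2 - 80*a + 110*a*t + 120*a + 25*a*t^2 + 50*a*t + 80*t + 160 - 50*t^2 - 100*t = 50*a^3 - 160*a^2 + 40*a + t^2*(25*a - 50) + t*(-75*a^2 + 160*a - 20) + 160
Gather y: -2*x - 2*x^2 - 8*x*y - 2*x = -2*x^2 - 8*x*y - 4*x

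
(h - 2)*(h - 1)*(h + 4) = h^3 + h^2 - 10*h + 8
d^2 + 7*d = d*(d + 7)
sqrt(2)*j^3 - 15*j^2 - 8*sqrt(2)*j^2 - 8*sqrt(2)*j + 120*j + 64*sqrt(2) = (j - 8)*(j - 8*sqrt(2))*(sqrt(2)*j + 1)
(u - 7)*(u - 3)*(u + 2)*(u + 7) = u^4 - u^3 - 55*u^2 + 49*u + 294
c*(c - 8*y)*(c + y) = c^3 - 7*c^2*y - 8*c*y^2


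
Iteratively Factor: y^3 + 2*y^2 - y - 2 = (y - 1)*(y^2 + 3*y + 2) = (y - 1)*(y + 1)*(y + 2)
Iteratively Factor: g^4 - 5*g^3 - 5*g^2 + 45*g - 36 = (g - 4)*(g^3 - g^2 - 9*g + 9) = (g - 4)*(g + 3)*(g^2 - 4*g + 3) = (g - 4)*(g - 1)*(g + 3)*(g - 3)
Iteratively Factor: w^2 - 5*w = (w)*(w - 5)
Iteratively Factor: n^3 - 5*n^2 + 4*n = (n)*(n^2 - 5*n + 4) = n*(n - 1)*(n - 4)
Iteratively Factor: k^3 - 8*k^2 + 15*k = (k - 5)*(k^2 - 3*k) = (k - 5)*(k - 3)*(k)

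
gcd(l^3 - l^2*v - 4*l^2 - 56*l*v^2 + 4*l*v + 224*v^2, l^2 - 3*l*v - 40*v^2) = -l + 8*v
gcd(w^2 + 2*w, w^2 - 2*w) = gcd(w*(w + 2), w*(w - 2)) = w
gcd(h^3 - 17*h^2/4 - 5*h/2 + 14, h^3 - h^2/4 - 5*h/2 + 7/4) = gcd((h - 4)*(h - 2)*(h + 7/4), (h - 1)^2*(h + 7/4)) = h + 7/4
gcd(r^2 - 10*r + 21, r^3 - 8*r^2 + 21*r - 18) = r - 3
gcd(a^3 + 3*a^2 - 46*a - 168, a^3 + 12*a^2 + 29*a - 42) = a + 6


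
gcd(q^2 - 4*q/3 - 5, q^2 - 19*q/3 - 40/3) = q + 5/3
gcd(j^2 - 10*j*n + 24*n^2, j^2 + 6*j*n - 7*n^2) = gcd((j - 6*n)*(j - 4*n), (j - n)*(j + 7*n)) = 1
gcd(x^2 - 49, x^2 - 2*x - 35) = x - 7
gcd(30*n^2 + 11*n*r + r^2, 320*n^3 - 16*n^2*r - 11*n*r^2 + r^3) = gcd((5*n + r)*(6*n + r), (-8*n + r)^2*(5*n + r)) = 5*n + r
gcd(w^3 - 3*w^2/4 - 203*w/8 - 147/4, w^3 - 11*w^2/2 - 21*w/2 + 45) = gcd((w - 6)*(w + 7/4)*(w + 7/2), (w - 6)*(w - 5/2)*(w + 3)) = w - 6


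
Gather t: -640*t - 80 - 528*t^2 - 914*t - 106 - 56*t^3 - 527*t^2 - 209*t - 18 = -56*t^3 - 1055*t^2 - 1763*t - 204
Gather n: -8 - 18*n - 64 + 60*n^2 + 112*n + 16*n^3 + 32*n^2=16*n^3 + 92*n^2 + 94*n - 72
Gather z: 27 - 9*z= 27 - 9*z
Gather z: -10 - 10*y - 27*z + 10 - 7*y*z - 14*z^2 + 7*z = -10*y - 14*z^2 + z*(-7*y - 20)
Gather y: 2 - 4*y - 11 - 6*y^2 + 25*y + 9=-6*y^2 + 21*y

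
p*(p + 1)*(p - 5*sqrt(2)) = p^3 - 5*sqrt(2)*p^2 + p^2 - 5*sqrt(2)*p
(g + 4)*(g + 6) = g^2 + 10*g + 24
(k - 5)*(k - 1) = k^2 - 6*k + 5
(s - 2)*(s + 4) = s^2 + 2*s - 8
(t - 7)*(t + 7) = t^2 - 49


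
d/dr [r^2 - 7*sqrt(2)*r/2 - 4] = 2*r - 7*sqrt(2)/2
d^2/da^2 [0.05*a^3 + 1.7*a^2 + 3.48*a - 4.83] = 0.3*a + 3.4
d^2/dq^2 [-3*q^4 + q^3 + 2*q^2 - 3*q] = -36*q^2 + 6*q + 4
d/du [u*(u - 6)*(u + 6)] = 3*u^2 - 36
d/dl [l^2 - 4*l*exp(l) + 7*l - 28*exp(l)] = -4*l*exp(l) + 2*l - 32*exp(l) + 7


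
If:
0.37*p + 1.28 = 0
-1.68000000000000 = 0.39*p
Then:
No Solution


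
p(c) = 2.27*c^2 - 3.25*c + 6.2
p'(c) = 4.54*c - 3.25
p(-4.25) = 61.01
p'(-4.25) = -22.54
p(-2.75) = 32.30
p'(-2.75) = -15.74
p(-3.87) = 52.78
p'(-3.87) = -20.82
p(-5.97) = 106.51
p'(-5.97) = -30.35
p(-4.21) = 60.12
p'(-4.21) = -22.36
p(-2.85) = 33.90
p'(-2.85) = -16.19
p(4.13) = 31.50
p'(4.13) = 15.50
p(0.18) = 5.69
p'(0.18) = -2.43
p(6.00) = 68.42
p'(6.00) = 23.99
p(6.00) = 68.42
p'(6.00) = 23.99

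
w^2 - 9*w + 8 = (w - 8)*(w - 1)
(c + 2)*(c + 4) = c^2 + 6*c + 8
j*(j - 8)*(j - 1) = j^3 - 9*j^2 + 8*j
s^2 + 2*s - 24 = (s - 4)*(s + 6)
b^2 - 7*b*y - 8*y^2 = (b - 8*y)*(b + y)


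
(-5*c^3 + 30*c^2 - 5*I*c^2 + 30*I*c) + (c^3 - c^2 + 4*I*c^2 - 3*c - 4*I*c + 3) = -4*c^3 + 29*c^2 - I*c^2 - 3*c + 26*I*c + 3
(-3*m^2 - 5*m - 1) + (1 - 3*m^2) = -6*m^2 - 5*m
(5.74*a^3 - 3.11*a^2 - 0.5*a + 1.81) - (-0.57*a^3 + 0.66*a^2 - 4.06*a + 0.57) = 6.31*a^3 - 3.77*a^2 + 3.56*a + 1.24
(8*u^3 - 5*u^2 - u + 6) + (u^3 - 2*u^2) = 9*u^3 - 7*u^2 - u + 6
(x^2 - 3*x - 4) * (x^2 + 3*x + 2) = x^4 - 11*x^2 - 18*x - 8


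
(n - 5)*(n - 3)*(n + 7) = n^3 - n^2 - 41*n + 105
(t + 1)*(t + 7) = t^2 + 8*t + 7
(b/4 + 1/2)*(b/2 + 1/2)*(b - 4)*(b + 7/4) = b^4/8 + 3*b^3/32 - 47*b^2/32 - 51*b/16 - 7/4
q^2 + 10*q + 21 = (q + 3)*(q + 7)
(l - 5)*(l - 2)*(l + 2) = l^3 - 5*l^2 - 4*l + 20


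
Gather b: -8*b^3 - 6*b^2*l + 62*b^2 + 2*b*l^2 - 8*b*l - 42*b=-8*b^3 + b^2*(62 - 6*l) + b*(2*l^2 - 8*l - 42)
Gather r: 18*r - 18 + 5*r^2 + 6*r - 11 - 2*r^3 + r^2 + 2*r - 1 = -2*r^3 + 6*r^2 + 26*r - 30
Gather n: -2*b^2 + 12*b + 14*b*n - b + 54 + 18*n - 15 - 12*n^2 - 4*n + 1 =-2*b^2 + 11*b - 12*n^2 + n*(14*b + 14) + 40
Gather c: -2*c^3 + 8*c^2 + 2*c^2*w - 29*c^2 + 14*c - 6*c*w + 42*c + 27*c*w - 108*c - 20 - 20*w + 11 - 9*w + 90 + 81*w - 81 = -2*c^3 + c^2*(2*w - 21) + c*(21*w - 52) + 52*w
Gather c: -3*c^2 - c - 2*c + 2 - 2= -3*c^2 - 3*c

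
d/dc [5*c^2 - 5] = 10*c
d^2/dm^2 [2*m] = 0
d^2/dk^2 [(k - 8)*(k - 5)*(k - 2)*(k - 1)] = 12*k^2 - 96*k + 162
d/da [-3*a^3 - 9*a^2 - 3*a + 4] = -9*a^2 - 18*a - 3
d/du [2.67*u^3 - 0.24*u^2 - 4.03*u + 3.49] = 8.01*u^2 - 0.48*u - 4.03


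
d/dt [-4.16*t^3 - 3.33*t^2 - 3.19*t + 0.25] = -12.48*t^2 - 6.66*t - 3.19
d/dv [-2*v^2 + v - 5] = 1 - 4*v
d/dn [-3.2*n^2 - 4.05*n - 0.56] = -6.4*n - 4.05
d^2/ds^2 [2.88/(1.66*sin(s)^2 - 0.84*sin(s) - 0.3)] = (31.744512*sin(s)^4 - 12.047616*sin(s)^3 - 39.84768*sin(s)^2 + 23.369472*sin(s) - 6.932736)/(-1.66*sin(s)^2 + 0.84*sin(s) + 0.3)^3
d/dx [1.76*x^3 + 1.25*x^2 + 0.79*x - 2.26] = 5.28*x^2 + 2.5*x + 0.79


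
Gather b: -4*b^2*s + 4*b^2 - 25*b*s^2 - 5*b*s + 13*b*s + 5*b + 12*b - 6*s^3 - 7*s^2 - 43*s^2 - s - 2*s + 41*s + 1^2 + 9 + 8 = b^2*(4 - 4*s) + b*(-25*s^2 + 8*s + 17) - 6*s^3 - 50*s^2 + 38*s + 18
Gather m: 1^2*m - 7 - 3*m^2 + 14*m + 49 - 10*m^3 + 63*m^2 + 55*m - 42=-10*m^3 + 60*m^2 + 70*m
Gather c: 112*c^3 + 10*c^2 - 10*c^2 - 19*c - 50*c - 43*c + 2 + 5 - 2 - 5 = 112*c^3 - 112*c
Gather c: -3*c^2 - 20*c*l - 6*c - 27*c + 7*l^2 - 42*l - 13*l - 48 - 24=-3*c^2 + c*(-20*l - 33) + 7*l^2 - 55*l - 72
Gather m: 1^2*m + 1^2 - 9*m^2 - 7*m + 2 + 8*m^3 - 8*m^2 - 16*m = 8*m^3 - 17*m^2 - 22*m + 3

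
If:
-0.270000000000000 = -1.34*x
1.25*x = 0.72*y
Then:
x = 0.20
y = 0.35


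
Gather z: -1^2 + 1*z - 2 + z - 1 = 2*z - 4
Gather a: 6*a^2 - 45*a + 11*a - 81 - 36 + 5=6*a^2 - 34*a - 112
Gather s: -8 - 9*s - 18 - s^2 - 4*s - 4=-s^2 - 13*s - 30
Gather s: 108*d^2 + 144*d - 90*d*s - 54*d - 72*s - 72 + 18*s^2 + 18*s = 108*d^2 + 90*d + 18*s^2 + s*(-90*d - 54) - 72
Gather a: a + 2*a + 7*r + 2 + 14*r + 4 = 3*a + 21*r + 6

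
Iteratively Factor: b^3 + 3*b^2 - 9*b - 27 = (b - 3)*(b^2 + 6*b + 9) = (b - 3)*(b + 3)*(b + 3)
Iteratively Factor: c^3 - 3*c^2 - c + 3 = (c - 1)*(c^2 - 2*c - 3) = (c - 1)*(c + 1)*(c - 3)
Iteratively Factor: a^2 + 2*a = (a)*(a + 2)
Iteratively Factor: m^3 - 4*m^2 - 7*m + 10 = (m - 1)*(m^2 - 3*m - 10) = (m - 1)*(m + 2)*(m - 5)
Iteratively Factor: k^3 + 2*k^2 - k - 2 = (k + 2)*(k^2 - 1) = (k + 1)*(k + 2)*(k - 1)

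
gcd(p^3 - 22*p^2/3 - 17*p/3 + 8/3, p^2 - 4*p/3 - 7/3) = p + 1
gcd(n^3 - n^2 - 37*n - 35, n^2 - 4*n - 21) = n - 7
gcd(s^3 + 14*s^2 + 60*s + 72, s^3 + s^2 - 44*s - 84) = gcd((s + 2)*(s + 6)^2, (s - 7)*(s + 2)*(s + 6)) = s^2 + 8*s + 12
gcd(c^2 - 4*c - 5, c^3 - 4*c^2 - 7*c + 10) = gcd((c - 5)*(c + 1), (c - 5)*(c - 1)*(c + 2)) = c - 5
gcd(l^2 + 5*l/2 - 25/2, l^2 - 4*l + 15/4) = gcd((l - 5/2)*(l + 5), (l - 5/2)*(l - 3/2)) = l - 5/2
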